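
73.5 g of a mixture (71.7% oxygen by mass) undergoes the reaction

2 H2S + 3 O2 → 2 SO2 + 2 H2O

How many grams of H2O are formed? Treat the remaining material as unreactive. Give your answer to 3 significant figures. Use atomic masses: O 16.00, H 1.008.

19.8 g

Mass of pure O2 = 73.5 g × 0.717 = 52.70 g.
M(O2) = 2(16.00) = 32.00 g/mol.
M(H2O) = 2(1.008) + 16.00 = 18.016 g/mol.
n(O2) = 52.70 g / 32.00 g/mol = 1.647 mol.
From the equation the O2:H2O mole ratio is 3:2, so n(H2O) = 1.647 × 2/3 = 1.098 mol.
Mass of H2O = 1.098 mol × 18.016 g/mol = 19.78 g.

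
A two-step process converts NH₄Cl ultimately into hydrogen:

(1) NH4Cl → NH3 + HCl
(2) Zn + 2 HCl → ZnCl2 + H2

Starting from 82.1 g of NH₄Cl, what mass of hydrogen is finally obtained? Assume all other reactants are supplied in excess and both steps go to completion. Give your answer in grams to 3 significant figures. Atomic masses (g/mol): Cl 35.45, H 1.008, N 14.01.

1.55 g

M(NH4Cl) = 14.01 + 4(1.008) + 35.45 = 53.492 g/mol.
M(H2) = 2(1.008) = 2.016 g/mol.
n(NH4Cl) = 82.10 / 53.492 = 1.535 mol.
Step 1 gives a 1:1 ratio of NH4Cl to HCl, so n(HCl) = 1.535 mol.
In step 2 the HCl:H2 ratio is 2:1, so n(H2) = 0.7674 mol.
Mass of H2 = 0.7674 × 2.016 = 1.547 g.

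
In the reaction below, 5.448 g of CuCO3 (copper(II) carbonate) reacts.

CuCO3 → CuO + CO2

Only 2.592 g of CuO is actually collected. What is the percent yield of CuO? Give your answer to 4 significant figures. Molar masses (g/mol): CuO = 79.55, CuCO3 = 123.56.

73.90 %

n(CuCO3) = 5.4480 g / 123.56 g/mol = 0.044092 mol.
From the equation the CuCO3:CuO mole ratio is 1:1, so n(CuO) = 0.044092 × 1/1 = 0.044092 mol.
Mass of CuO = 0.044092 mol × 79.55 g/mol = 3.5075 g.
This is the theoretical yield. Percent yield = 2.592 g / 3.5075 g × 100% = 73.898%.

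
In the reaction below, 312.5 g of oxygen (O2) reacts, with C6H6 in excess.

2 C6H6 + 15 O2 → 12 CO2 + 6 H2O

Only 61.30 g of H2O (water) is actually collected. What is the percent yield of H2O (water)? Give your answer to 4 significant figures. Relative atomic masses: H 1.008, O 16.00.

87.10 %

M(O2) = 2(16.00) = 32.00 g/mol.
M(H2O) = 2(1.008) + 16.00 = 18.016 g/mol.
n(O2) = 312.50 g / 32.00 g/mol = 9.7656 mol.
From the equation the O2:H2O mole ratio is 15:6, so n(H2O) = 9.7656 × 6/15 = 3.9062 mol.
Mass of H2O = 3.9062 mol × 18.016 g/mol = 70.375 g.
This is the theoretical yield. Percent yield = 61.30 g / 70.375 g × 100% = 87.105%.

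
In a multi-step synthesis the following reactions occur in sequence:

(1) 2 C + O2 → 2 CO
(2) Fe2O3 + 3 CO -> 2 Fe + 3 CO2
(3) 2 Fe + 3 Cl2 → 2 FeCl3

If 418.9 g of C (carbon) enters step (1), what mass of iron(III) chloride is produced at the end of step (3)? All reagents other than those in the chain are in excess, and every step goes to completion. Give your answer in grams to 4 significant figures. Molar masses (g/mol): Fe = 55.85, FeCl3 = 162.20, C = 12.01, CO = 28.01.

3772 g

n(C) = 418.9 / 12.01 = 34.879 mol.
Reaction (1): C→CO ratio 2:2 ⇒ n(CO) = 34.879 mol.
Reaction (2): CO→Fe ratio 3:2 ⇒ n(Fe) = 23.253 mol.
Reaction (3): Fe→FeCl3 ratio 2:2 ⇒ n(FeCl3) = 23.253 mol.
Mass of FeCl3 = 23.253 × 162.20 = 3771.6 g.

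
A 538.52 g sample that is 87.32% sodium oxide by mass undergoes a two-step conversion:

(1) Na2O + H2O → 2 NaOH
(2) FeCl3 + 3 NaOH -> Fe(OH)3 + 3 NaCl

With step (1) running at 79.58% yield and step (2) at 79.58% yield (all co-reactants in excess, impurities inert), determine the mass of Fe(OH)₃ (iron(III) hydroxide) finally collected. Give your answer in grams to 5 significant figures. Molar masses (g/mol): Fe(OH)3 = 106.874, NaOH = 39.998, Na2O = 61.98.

Pure Na2O = 538.52 × 0.8732 = 470.236 g.
n(Na2O) = 470.236 / 61.98 = 7.58689 mol.
Step 1 (Na2O:NaOH = 1:2): theoretical n(NaOH) = 15.1738 mol; at 79.58% yield, n(NaOH) = 12.0753 mol.
Step 2 (NaOH:Fe(OH)3 = 3:1): theoretical n(Fe(OH)3) = 4.02510 mol, so theoretical mass = 4.02510 × 106.874 = 430.179 g.
At 79.58% yield, actual mass of Fe(OH)3 = 430.179 × 0.7958 = 342.336 g.

342.34 g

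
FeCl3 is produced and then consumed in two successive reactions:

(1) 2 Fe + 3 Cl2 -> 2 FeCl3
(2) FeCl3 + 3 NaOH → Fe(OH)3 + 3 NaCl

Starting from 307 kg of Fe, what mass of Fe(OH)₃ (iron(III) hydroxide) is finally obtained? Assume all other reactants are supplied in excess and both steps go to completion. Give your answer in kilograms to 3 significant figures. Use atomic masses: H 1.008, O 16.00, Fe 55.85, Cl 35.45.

M(Fe) = 55.85 g/mol.
M(Fe(OH)3) = 55.85 + 3(16.00) + 3(1.008) = 106.874 g/mol.
307 kg = 307000 g.
n(Fe) = 307000 / 55.85 = 5497 mol.
Step 1 gives a 2:2 ratio of Fe to FeCl3, so n(FeCl3) = 5497 mol.
In step 2 the FeCl3:Fe(OH)3 ratio is 1:1, so n(Fe(OH)3) = 5497 mol.
Mass of Fe(OH)3 = 5497 × 106.874 = 587500 g = 587 kg.

587 kg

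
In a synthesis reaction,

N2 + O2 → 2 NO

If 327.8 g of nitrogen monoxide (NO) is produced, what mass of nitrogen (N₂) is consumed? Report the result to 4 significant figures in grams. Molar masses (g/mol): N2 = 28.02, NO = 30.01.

n(NO) = 327.80 g / 30.01 g/mol = 10.923 mol.
From the equation the NO:N2 mole ratio is 2:1, so n(N2) = 10.923 × 1/2 = 5.4615 mol.
Mass of N2 = 5.4615 mol × 28.02 g/mol = 153.03 g.

153.0 g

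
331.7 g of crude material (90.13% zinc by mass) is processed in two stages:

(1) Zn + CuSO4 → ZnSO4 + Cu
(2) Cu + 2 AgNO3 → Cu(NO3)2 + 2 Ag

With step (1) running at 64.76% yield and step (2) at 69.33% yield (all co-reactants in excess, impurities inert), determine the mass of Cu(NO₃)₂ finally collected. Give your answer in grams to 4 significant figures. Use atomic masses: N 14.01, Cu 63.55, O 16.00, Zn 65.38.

385.1 g

Pure Zn = 331.7 × 0.9013 = 298.96 g.
M(Zn) = 65.38 g/mol.
M(Cu(NO3)2) = 63.55 + 2(14.01) + 6(16.00) = 187.57 g/mol.
n(Zn) = 298.96 / 65.38 = 4.5727 mol.
Step 1 (Zn:Cu = 1:1): theoretical n(Cu) = 4.5727 mol; at 64.76% yield, n(Cu) = 2.9613 mol.
Step 2 (Cu:Cu(NO3)2 = 1:1): theoretical n(Cu(NO3)2) = 2.9613 mol, so theoretical mass = 2.9613 × 187.57 = 555.44 g.
At 69.33% yield, actual mass of Cu(NO3)2 = 555.44 × 0.6933 = 385.09 g.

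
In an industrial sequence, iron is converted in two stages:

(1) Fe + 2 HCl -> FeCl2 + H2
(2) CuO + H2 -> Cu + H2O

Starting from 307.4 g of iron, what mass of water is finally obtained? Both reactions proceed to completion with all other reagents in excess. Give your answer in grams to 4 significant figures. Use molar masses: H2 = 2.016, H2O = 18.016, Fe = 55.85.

n(Fe) = 307.40 / 55.85 = 5.5040 mol.
Step 1 gives a 1:1 ratio of Fe to H2, so n(H2) = 5.5040 mol.
In step 2 the H2:H2O ratio is 1:1, so n(H2O) = 5.5040 mol.
Mass of H2O = 5.5040 × 18.016 = 99.161 g.

99.16 g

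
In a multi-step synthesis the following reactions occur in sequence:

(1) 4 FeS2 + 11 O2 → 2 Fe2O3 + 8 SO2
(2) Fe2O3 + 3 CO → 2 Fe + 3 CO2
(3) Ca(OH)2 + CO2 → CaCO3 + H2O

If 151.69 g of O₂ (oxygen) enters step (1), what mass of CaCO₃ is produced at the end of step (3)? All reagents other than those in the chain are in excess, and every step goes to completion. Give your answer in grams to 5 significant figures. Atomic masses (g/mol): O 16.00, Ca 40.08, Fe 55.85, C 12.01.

258.80 g

M(O2) = 2(16.00) = 32.00 g/mol.
M(CaCO3) = 40.08 + 12.01 + 3(16.00) = 100.09 g/mol.
n(O2) = 151.69 / 32.00 = 4.74031 mol.
Reaction (1): O2→Fe2O3 ratio 11:2 ⇒ n(Fe2O3) = 0.861875 mol.
Reaction (2): Fe2O3→CO2 ratio 1:3 ⇒ n(CO2) = 2.58562 mol.
Reaction (3): CO2→CaCO3 ratio 1:1 ⇒ n(CaCO3) = 2.58562 mol.
Mass of CaCO3 = 2.58562 × 100.09 = 258.795 g.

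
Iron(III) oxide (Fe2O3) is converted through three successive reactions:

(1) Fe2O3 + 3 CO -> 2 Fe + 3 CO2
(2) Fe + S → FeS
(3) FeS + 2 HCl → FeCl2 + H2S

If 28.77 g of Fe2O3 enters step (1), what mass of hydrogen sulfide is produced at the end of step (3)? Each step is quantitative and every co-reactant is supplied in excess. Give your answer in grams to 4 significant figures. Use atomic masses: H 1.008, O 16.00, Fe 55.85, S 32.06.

M(Fe2O3) = 2(55.85) + 3(16.00) = 159.70 g/mol.
M(H2S) = 2(1.008) + 32.06 = 34.076 g/mol.
n(Fe2O3) = 28.77 / 159.70 = 0.18015 mol.
Reaction (1): Fe2O3→Fe ratio 1:2 ⇒ n(Fe) = 0.36030 mol.
Reaction (2): Fe→FeS ratio 1:1 ⇒ n(FeS) = 0.36030 mol.
Reaction (3): FeS→H2S ratio 1:1 ⇒ n(H2S) = 0.36030 mol.
Mass of H2S = 0.36030 × 34.076 = 12.278 g.

12.28 g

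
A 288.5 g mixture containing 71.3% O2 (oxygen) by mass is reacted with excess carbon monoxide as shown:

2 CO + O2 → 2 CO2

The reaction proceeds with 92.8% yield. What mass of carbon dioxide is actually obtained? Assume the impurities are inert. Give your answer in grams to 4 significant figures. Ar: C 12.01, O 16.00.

Pure O2 available = 288.5 g × 0.713 = 205.70 g.
M(O2) = 2(16.00) = 32.00 g/mol.
M(CO2) = 12.01 + 2(16.00) = 44.01 g/mol.
n(O2) = 205.70 g / 32.00 g/mol = 6.4281 mol.
From the equation the O2:CO2 mole ratio is 1:2, so n(CO2) = 6.4281 × 2/1 = 12.856 mol.
Mass of CO2 = 12.856 mol × 44.01 g/mol = 565.80 g.
Actual mass collected = 565.80 g × 0.928 = 525.07 g.

525.1 g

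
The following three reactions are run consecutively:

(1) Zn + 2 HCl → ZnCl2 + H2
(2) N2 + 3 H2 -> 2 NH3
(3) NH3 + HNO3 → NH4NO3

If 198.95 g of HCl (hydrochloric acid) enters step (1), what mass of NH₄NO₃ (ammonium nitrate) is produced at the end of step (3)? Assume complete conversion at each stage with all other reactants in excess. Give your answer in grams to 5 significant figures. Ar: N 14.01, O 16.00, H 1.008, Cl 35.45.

145.61 g

M(HCl) = 1.008 + 35.45 = 36.458 g/mol.
M(NH4NO3) = 2(14.01) + 4(1.008) + 3(16.00) = 80.052 g/mol.
n(HCl) = 198.95 / 36.458 = 5.45696 mol.
Reaction (1): HCl→H2 ratio 2:1 ⇒ n(H2) = 2.72848 mol.
Reaction (2): H2→NH3 ratio 3:2 ⇒ n(NH3) = 1.81899 mol.
Reaction (3): NH3→NH4NO3 ratio 1:1 ⇒ n(NH4NO3) = 1.81899 mol.
Mass of NH4NO3 = 1.81899 × 80.052 = 145.614 g.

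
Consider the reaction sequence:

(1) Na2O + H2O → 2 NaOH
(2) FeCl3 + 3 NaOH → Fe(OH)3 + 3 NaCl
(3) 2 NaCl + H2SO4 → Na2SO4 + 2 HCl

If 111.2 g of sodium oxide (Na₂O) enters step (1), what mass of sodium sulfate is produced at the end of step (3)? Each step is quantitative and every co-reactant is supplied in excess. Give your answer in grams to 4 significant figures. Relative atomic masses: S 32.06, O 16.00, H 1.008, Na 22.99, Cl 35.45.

M(Na2O) = 2(22.99) + 16.00 = 61.98 g/mol.
M(Na2SO4) = 2(22.99) + 32.06 + 4(16.00) = 142.04 g/mol.
n(Na2O) = 111.2 / 61.98 = 1.7941 mol.
Reaction (1): Na2O→NaOH ratio 1:2 ⇒ n(NaOH) = 3.5883 mol.
Reaction (2): NaOH→NaCl ratio 3:3 ⇒ n(NaCl) = 3.5883 mol.
Reaction (3): NaCl→Na2SO4 ratio 2:1 ⇒ n(Na2SO4) = 1.7941 mol.
Mass of Na2SO4 = 1.7941 × 142.04 = 254.84 g.

254.8 g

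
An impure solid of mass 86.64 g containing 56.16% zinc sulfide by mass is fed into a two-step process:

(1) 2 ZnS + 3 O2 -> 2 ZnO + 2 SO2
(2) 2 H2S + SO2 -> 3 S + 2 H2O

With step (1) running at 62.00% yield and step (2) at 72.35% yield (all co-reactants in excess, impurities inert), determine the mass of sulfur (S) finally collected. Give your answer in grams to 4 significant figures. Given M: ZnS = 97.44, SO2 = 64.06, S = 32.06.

21.54 g

Pure ZnS = 86.64 × 0.5616 = 48.657 g.
n(ZnS) = 48.657 / 97.44 = 0.49935 mol.
Step 1 (ZnS:SO2 = 2:2): theoretical n(SO2) = 0.49935 mol; at 62.00% yield, n(SO2) = 0.30960 mol.
Step 2 (SO2:S = 1:3): theoretical n(S) = 0.92880 mol, so theoretical mass = 0.92880 × 32.06 = 29.777 g.
At 72.35% yield, actual mass of S = 29.777 × 0.7235 = 21.544 g.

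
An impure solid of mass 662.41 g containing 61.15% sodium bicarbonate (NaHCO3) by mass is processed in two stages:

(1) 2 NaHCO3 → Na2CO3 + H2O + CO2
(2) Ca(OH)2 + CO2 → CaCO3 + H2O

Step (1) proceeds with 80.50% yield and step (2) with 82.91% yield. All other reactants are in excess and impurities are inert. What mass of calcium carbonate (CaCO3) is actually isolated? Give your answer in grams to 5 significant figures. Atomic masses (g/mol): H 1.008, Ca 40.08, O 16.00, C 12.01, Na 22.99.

Pure NaHCO3 = 662.41 × 0.6115 = 405.064 g.
M(NaHCO3) = 22.99 + 1.008 + 12.01 + 3(16.00) = 84.008 g/mol.
M(CaCO3) = 40.08 + 12.01 + 3(16.00) = 100.09 g/mol.
n(NaHCO3) = 405.064 / 84.008 = 4.82173 mol.
Step 1 (NaHCO3:CO2 = 2:1): theoretical n(CO2) = 2.41086 mol; at 80.50% yield, n(CO2) = 1.94075 mol.
Step 2 (CO2:CaCO3 = 1:1): theoretical n(CaCO3) = 1.94075 mol, so theoretical mass = 1.94075 × 100.09 = 194.249 g.
At 82.91% yield, actual mass of CaCO3 = 194.249 × 0.8291 = 161.052 g.

161.05 g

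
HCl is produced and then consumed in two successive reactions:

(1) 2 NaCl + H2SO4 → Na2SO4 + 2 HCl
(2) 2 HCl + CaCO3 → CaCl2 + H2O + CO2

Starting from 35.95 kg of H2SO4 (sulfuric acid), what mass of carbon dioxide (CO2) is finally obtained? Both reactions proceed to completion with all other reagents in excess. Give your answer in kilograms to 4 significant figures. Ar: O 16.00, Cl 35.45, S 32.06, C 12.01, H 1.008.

16.13 kg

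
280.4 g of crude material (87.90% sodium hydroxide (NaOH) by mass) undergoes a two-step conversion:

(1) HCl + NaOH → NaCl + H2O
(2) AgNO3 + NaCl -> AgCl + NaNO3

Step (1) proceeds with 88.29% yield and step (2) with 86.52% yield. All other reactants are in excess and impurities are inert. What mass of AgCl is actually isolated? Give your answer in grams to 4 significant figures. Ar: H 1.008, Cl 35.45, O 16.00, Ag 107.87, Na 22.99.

674.6 g

Pure NaOH = 280.4 × 0.8790 = 246.47 g.
M(NaOH) = 22.99 + 16.00 + 1.008 = 39.998 g/mol.
M(AgCl) = 107.87 + 35.45 = 143.32 g/mol.
n(NaOH) = 246.47 / 39.998 = 6.1621 mol.
Step 1 (NaOH:NaCl = 1:1): theoretical n(NaCl) = 6.1621 mol; at 88.29% yield, n(NaCl) = 5.4405 mol.
Step 2 (NaCl:AgCl = 1:1): theoretical n(AgCl) = 5.4405 mol, so theoretical mass = 5.4405 × 143.32 = 779.73 g.
At 86.52% yield, actual mass of AgCl = 779.73 × 0.8652 = 674.63 g.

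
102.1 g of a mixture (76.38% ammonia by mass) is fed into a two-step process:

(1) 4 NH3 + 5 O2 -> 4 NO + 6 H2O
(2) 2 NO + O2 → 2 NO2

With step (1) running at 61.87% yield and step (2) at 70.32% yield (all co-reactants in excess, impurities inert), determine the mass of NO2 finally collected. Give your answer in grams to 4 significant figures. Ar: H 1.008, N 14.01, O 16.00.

91.64 g

Pure NH3 = 102.1 × 0.7638 = 77.984 g.
M(NH3) = 14.01 + 3(1.008) = 17.034 g/mol.
M(NO2) = 14.01 + 2(16.00) = 46.01 g/mol.
n(NH3) = 77.984 / 17.034 = 4.5781 mol.
Step 1 (NH3:NO = 4:4): theoretical n(NO) = 4.5781 mol; at 61.87% yield, n(NO) = 2.8325 mol.
Step 2 (NO:NO2 = 2:2): theoretical n(NO2) = 2.8325 mol, so theoretical mass = 2.8325 × 46.01 = 130.32 g.
At 70.32% yield, actual mass of NO2 = 130.32 × 0.7032 = 91.643 g.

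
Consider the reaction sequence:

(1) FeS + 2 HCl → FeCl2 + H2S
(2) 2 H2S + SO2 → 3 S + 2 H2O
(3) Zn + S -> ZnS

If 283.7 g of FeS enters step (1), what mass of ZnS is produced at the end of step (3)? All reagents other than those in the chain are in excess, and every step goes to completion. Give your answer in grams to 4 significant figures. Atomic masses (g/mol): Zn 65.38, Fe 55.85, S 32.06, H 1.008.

M(FeS) = 55.85 + 32.06 = 87.91 g/mol.
M(ZnS) = 65.38 + 32.06 = 97.44 g/mol.
n(FeS) = 283.7 / 87.91 = 3.2272 mol.
Reaction (1): FeS→H2S ratio 1:1 ⇒ n(H2S) = 3.2272 mol.
Reaction (2): H2S→S ratio 2:3 ⇒ n(S) = 4.8407 mol.
Reaction (3): S→ZnS ratio 1:1 ⇒ n(ZnS) = 4.8407 mol.
Mass of ZnS = 4.8407 × 97.44 = 471.68 g.

471.7 g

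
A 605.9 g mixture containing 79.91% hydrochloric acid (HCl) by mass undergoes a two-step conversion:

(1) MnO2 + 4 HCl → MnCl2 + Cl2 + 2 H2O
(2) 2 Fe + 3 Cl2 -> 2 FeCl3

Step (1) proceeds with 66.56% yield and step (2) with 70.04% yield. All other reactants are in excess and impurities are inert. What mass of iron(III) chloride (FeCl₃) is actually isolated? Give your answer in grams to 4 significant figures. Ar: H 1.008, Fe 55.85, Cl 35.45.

167.4 g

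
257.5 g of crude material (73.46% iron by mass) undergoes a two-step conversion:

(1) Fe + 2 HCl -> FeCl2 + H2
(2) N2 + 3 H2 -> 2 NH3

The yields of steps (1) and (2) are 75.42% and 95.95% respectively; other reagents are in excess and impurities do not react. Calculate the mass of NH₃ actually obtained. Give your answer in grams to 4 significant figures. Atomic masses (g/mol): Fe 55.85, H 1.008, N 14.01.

27.83 g

Pure Fe = 257.5 × 0.7346 = 189.16 g.
M(Fe) = 55.85 g/mol.
M(NH3) = 14.01 + 3(1.008) = 17.034 g/mol.
n(Fe) = 189.16 / 55.85 = 3.3869 mol.
Step 1 (Fe:H2 = 1:1): theoretical n(H2) = 3.3869 mol; at 75.42% yield, n(H2) = 2.5544 mol.
Step 2 (H2:NH3 = 3:2): theoretical n(NH3) = 1.7029 mol, so theoretical mass = 1.7029 × 17.034 = 29.008 g.
At 95.95% yield, actual mass of NH3 = 29.008 × 0.9595 = 27.833 g.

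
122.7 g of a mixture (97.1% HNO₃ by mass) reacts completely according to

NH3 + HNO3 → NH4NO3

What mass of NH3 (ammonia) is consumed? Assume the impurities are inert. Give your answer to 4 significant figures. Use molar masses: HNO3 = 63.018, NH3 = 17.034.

Mass of pure HNO3 = 122.7 g × 0.971 = 119.14 g.
n(HNO3) = 119.14 g / 63.018 g/mol = 1.8906 mol.
From the equation the HNO3:NH3 mole ratio is 1:1, so n(NH3) = 1.8906 × 1/1 = 1.8906 mol.
Mass of NH3 = 1.8906 mol × 17.034 g/mol = 32.204 g.

32.20 g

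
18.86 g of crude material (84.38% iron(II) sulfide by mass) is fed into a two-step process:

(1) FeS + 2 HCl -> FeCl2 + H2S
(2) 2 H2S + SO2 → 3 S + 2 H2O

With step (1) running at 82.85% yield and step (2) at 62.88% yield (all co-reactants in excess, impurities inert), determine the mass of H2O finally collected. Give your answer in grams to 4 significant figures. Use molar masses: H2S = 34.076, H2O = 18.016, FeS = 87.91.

1.699 g

Pure FeS = 18.86 × 0.8438 = 15.914 g.
n(FeS) = 15.914 / 87.91 = 0.18103 mol.
Step 1 (FeS:H2S = 1:1): theoretical n(H2S) = 0.18103 mol; at 82.85% yield, n(H2S) = 0.14998 mol.
Step 2 (H2S:H2O = 2:2): theoretical n(H2O) = 0.14998 mol, so theoretical mass = 0.14998 × 18.016 = 2.7021 g.
At 62.88% yield, actual mass of H2O = 2.7021 × 0.6288 = 1.6991 g.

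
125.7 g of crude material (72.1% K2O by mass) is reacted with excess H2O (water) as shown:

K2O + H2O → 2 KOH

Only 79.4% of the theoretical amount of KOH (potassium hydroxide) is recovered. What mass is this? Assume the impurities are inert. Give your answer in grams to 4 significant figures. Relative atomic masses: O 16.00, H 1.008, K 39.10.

85.72 g

Pure K2O available = 125.7 g × 0.721 = 90.630 g.
M(K2O) = 2(39.10) + 16.00 = 94.20 g/mol.
M(KOH) = 39.10 + 16.00 + 1.008 = 56.108 g/mol.
n(K2O) = 90.630 g / 94.20 g/mol = 0.96210 mol.
From the equation the K2O:KOH mole ratio is 1:2, so n(KOH) = 0.96210 × 2/1 = 1.9242 mol.
Mass of KOH = 1.9242 mol × 56.108 g/mol = 107.96 g.
Actual mass collected = 107.96 g × 0.794 = 85.723 g.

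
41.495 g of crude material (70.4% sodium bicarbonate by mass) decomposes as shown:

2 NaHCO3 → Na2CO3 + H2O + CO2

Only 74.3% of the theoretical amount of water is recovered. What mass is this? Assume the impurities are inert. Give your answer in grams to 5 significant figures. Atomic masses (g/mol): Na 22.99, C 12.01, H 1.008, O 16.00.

2.3274 g

Pure NaHCO3 available = 41.495 g × 0.704 = 29.2125 g.
M(NaHCO3) = 22.99 + 1.008 + 12.01 + 3(16.00) = 84.008 g/mol.
M(H2O) = 2(1.008) + 16.00 = 18.016 g/mol.
n(NaHCO3) = 29.2125 g / 84.008 g/mol = 0.347735 mol.
From the equation the NaHCO3:H2O mole ratio is 2:1, so n(H2O) = 0.347735 × 1/2 = 0.173867 mol.
Mass of H2O = 0.173867 mol × 18.016 g/mol = 3.13239 g.
Actual mass collected = 3.13239 g × 0.743 = 2.32737 g.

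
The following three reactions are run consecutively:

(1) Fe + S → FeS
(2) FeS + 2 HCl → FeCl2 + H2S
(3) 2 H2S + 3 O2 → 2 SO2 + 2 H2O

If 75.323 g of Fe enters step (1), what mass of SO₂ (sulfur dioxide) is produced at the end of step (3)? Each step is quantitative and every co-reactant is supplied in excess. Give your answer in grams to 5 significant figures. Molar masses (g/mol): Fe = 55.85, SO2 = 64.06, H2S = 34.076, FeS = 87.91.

86.396 g

n(Fe) = 75.323 / 55.85 = 1.34867 mol.
Reaction (1): Fe→FeS ratio 1:1 ⇒ n(FeS) = 1.34867 mol.
Reaction (2): FeS→H2S ratio 1:1 ⇒ n(H2S) = 1.34867 mol.
Reaction (3): H2S→SO2 ratio 2:2 ⇒ n(SO2) = 1.34867 mol.
Mass of SO2 = 1.34867 × 64.06 = 86.3955 g.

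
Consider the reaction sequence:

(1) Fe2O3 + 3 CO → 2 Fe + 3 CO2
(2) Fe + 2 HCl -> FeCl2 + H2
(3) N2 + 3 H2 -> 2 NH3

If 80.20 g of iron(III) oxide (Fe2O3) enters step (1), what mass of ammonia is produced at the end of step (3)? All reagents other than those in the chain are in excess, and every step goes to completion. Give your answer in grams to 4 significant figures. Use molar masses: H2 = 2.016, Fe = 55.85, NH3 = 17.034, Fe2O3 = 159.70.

11.41 g

n(Fe2O3) = 80.20 / 159.70 = 0.50219 mol.
Reaction (1): Fe2O3→Fe ratio 1:2 ⇒ n(Fe) = 1.0044 mol.
Reaction (2): Fe→H2 ratio 1:1 ⇒ n(H2) = 1.0044 mol.
Reaction (3): H2→NH3 ratio 3:2 ⇒ n(NH3) = 0.66959 mol.
Mass of NH3 = 0.66959 × 17.034 = 11.406 g.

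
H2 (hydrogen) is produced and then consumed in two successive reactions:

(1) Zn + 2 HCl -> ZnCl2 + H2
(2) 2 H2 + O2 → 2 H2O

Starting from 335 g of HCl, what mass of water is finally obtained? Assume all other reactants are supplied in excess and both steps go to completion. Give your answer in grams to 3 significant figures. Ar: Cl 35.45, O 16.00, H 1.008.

82.8 g

M(HCl) = 1.008 + 35.45 = 36.458 g/mol.
M(H2O) = 2(1.008) + 16.00 = 18.016 g/mol.
n(HCl) = 335.0 / 36.458 = 9.189 mol.
Step 1 gives a 2:1 ratio of HCl to H2, so n(H2) = 4.594 mol.
In step 2 the H2:H2O ratio is 2:2, so n(H2O) = 4.594 mol.
Mass of H2O = 4.594 × 18.016 = 82.77 g.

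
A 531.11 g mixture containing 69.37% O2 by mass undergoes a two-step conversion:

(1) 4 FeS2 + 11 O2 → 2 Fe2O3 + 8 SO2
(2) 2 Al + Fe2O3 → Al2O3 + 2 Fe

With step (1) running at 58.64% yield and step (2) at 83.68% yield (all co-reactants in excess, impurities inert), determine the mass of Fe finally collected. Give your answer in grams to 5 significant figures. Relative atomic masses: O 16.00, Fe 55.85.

114.74 g

Pure O2 = 531.11 × 0.6937 = 368.431 g.
M(O2) = 2(16.00) = 32.00 g/mol.
M(Fe) = 55.85 g/mol.
n(O2) = 368.431 / 32.00 = 11.5135 mol.
Step 1 (O2:Fe2O3 = 11:2): theoretical n(Fe2O3) = 2.09336 mol; at 58.64% yield, n(Fe2O3) = 1.22755 mol.
Step 2 (Fe2O3:Fe = 1:2): theoretical n(Fe) = 2.45509 mol, so theoretical mass = 2.45509 × 55.85 = 137.117 g.
At 83.68% yield, actual mass of Fe = 137.117 × 0.8368 = 114.739 g.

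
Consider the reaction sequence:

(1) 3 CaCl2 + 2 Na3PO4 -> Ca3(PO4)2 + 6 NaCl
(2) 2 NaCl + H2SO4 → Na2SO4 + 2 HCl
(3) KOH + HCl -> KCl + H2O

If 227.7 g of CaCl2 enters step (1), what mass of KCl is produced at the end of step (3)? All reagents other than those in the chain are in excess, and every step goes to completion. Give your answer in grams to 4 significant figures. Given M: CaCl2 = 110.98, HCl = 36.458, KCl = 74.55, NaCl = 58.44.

305.9 g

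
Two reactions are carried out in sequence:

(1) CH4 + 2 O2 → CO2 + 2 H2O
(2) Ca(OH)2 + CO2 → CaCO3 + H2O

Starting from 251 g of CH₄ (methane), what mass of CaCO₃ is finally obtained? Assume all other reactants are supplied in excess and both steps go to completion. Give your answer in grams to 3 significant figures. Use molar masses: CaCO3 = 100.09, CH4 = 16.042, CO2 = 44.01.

1570 g

n(CH4) = 251.0 / 16.042 = 15.65 mol.
Step 1 gives a 1:1 ratio of CH4 to CO2, so n(CO2) = 15.65 mol.
In step 2 the CO2:CaCO3 ratio is 1:1, so n(CaCO3) = 15.65 mol.
Mass of CaCO3 = 15.65 × 100.09 = 1566 g.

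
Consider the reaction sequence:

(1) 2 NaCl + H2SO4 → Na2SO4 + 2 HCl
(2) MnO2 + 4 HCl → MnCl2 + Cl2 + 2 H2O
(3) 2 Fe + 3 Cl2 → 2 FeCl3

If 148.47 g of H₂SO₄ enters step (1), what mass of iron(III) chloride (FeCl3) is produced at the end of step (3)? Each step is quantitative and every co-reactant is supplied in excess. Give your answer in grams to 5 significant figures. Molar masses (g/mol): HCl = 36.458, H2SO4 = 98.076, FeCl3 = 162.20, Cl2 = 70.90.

81.848 g

n(H2SO4) = 148.47 / 98.076 = 1.51383 mol.
Reaction (1): H2SO4→HCl ratio 1:2 ⇒ n(HCl) = 3.02765 mol.
Reaction (2): HCl→Cl2 ratio 4:1 ⇒ n(Cl2) = 0.756913 mol.
Reaction (3): Cl2→FeCl3 ratio 3:2 ⇒ n(FeCl3) = 0.504609 mol.
Mass of FeCl3 = 0.504609 × 162.20 = 81.8475 g.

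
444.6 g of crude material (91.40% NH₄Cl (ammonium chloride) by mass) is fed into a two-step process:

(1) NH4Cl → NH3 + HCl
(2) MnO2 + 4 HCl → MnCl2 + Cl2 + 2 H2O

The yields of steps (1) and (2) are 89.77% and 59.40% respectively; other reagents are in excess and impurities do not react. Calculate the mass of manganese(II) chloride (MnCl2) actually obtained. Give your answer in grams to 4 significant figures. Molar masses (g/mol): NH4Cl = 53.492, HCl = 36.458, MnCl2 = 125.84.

Pure NH4Cl = 444.6 × 0.9140 = 406.36 g.
n(NH4Cl) = 406.36 / 53.492 = 7.5967 mol.
Step 1 (NH4Cl:HCl = 1:1): theoretical n(HCl) = 7.5967 mol; at 89.77% yield, n(HCl) = 6.8196 mol.
Step 2 (HCl:MnCl2 = 4:1): theoretical n(MnCl2) = 1.7049 mol, so theoretical mass = 1.7049 × 125.84 = 214.54 g.
At 59.40% yield, actual mass of MnCl2 = 214.54 × 0.5940 = 127.44 g.

127.4 g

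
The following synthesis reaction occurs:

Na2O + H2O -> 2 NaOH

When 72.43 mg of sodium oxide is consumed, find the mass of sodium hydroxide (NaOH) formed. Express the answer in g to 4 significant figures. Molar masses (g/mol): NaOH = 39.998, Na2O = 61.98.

0.09348 g

Convert: 72.43 mg = 0.072430 g.
n(Na2O) = 0.072430 g / 61.98 g/mol = 0.0011686 mol.
From the equation the Na2O:NaOH mole ratio is 1:2, so n(NaOH) = 0.0011686 × 2/1 = 0.0023372 mol.
Mass of NaOH = 0.0023372 mol × 39.998 g/mol = 0.093484 g.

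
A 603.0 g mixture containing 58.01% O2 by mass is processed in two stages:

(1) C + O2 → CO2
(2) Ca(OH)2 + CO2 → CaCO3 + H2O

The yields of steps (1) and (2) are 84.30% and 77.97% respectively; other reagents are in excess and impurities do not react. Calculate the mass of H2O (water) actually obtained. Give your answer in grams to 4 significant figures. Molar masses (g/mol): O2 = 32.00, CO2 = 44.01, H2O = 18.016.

Pure O2 = 603.0 × 0.5801 = 349.80 g.
n(O2) = 349.80 / 32.00 = 10.931 mol.
Step 1 (O2:CO2 = 1:1): theoretical n(CO2) = 10.931 mol; at 84.30% yield, n(CO2) = 9.2151 mol.
Step 2 (CO2:H2O = 1:1): theoretical n(H2O) = 9.2151 mol, so theoretical mass = 9.2151 × 18.016 = 166.02 g.
At 77.97% yield, actual mass of H2O = 166.02 × 0.7797 = 129.44 g.

129.4 g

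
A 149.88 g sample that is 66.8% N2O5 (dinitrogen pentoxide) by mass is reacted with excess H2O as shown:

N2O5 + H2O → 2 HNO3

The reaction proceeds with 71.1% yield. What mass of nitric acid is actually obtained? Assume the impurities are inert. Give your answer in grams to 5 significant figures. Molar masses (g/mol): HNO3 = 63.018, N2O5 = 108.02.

83.058 g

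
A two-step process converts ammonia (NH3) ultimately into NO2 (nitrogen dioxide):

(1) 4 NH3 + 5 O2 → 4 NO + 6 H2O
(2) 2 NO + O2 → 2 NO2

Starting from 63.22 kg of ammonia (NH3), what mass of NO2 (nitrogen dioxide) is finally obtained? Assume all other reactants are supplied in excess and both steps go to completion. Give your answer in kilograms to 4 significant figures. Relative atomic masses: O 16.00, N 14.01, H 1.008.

170.8 kg

M(NH3) = 14.01 + 3(1.008) = 17.034 g/mol.
M(NO2) = 14.01 + 2(16.00) = 46.01 g/mol.
63.22 kg = 63220 g.
n(NH3) = 63220 / 17.034 = 3711.4 mol.
Step 1 gives a 4:4 ratio of NH3 to NO, so n(NO) = 3711.4 mol.
In step 2 the NO:NO2 ratio is 2:2, so n(NO2) = 3711.4 mol.
Mass of NO2 = 3711.4 × 46.01 = 170760 g = 170.8 kg.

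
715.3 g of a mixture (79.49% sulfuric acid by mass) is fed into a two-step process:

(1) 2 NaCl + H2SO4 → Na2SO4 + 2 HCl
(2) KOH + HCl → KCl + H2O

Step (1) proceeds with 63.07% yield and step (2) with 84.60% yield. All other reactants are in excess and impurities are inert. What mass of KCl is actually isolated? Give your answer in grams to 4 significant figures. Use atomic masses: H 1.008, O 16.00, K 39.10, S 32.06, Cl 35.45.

461.2 g

Pure H2SO4 = 715.3 × 0.7949 = 568.59 g.
M(H2SO4) = 2(1.008) + 32.06 + 4(16.00) = 98.076 g/mol.
M(KCl) = 39.10 + 35.45 = 74.55 g/mol.
n(H2SO4) = 568.59 / 98.076 = 5.7975 mol.
Step 1 (H2SO4:HCl = 1:2): theoretical n(HCl) = 11.595 mol; at 63.07% yield, n(HCl) = 7.3129 mol.
Step 2 (HCl:KCl = 1:1): theoretical n(KCl) = 7.3129 mol, so theoretical mass = 7.3129 × 74.55 = 545.18 g.
At 84.60% yield, actual mass of KCl = 545.18 × 0.8460 = 461.22 g.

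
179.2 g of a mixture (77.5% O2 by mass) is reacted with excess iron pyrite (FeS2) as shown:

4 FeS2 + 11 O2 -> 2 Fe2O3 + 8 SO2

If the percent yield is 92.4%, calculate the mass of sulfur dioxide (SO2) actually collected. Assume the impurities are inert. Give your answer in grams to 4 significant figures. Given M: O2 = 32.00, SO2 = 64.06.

Pure O2 available = 179.2 g × 0.775 = 138.88 g.
n(O2) = 138.88 g / 32.00 g/mol = 4.3400 mol.
From the equation the O2:SO2 mole ratio is 11:8, so n(SO2) = 4.3400 × 8/11 = 3.1564 mol.
Mass of SO2 = 3.1564 mol × 64.06 g/mol = 202.20 g.
Actual mass collected = 202.20 g × 0.924 = 186.83 g.

186.8 g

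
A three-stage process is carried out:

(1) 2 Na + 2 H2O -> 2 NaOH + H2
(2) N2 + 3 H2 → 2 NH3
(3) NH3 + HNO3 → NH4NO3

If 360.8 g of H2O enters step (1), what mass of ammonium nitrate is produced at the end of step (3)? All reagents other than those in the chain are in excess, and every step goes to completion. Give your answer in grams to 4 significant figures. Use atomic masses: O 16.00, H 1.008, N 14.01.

534.4 g

M(H2O) = 2(1.008) + 16.00 = 18.016 g/mol.
M(NH4NO3) = 2(14.01) + 4(1.008) + 3(16.00) = 80.052 g/mol.
n(H2O) = 360.8 / 18.016 = 20.027 mol.
Reaction (1): H2O→H2 ratio 2:1 ⇒ n(H2) = 10.013 mol.
Reaction (2): H2→NH3 ratio 3:2 ⇒ n(NH3) = 6.6755 mol.
Reaction (3): NH3→NH4NO3 ratio 1:1 ⇒ n(NH4NO3) = 6.6755 mol.
Mass of NH4NO3 = 6.6755 × 80.052 = 534.39 g.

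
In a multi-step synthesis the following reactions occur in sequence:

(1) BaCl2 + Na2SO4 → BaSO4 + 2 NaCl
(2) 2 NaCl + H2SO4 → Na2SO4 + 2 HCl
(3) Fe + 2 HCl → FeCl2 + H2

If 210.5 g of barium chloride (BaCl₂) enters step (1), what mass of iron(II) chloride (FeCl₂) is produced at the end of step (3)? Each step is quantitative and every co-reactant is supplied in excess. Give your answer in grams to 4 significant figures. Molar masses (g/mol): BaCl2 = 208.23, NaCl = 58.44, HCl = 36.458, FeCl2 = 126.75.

n(BaCl2) = 210.5 / 208.23 = 1.0109 mol.
Reaction (1): BaCl2→NaCl ratio 1:2 ⇒ n(NaCl) = 2.0218 mol.
Reaction (2): NaCl→HCl ratio 2:2 ⇒ n(HCl) = 2.0218 mol.
Reaction (3): HCl→FeCl2 ratio 2:1 ⇒ n(FeCl2) = 1.0109 mol.
Mass of FeCl2 = 1.0109 × 126.75 = 128.13 g.

128.1 g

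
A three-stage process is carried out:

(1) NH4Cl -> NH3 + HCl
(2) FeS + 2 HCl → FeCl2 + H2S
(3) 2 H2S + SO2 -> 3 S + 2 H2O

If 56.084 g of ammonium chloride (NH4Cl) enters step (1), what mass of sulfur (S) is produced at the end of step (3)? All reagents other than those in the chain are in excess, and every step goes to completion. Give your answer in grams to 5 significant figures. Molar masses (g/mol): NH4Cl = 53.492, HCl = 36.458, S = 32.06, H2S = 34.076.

25.210 g

n(NH4Cl) = 56.084 / 53.492 = 1.04846 mol.
Reaction (1): NH4Cl→HCl ratio 1:1 ⇒ n(HCl) = 1.04846 mol.
Reaction (2): HCl→H2S ratio 2:1 ⇒ n(H2S) = 0.524228 mol.
Reaction (3): H2S→S ratio 2:3 ⇒ n(S) = 0.786342 mol.
Mass of S = 0.786342 × 32.06 = 25.2101 g.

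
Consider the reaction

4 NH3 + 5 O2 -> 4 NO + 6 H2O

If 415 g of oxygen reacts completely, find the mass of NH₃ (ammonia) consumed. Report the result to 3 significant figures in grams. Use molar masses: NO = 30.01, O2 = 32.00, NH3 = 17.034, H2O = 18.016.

177 g

n(O2) = 415.0 g / 32.00 g/mol = 12.97 mol.
From the equation the O2:NH3 mole ratio is 5:4, so n(NH3) = 12.97 × 4/5 = 10.38 mol.
Mass of NH3 = 10.38 mol × 17.034 g/mol = 176.7 g.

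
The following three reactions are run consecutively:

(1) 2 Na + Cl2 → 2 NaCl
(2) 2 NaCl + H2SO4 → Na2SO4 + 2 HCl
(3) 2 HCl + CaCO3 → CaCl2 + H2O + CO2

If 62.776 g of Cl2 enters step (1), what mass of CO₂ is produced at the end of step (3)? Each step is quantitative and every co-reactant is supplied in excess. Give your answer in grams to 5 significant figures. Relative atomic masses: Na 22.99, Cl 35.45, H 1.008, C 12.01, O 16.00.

M(Cl2) = 2(35.45) = 70.90 g/mol.
M(CO2) = 12.01 + 2(16.00) = 44.01 g/mol.
n(Cl2) = 62.776 / 70.90 = 0.885416 mol.
Reaction (1): Cl2→NaCl ratio 1:2 ⇒ n(NaCl) = 1.77083 mol.
Reaction (2): NaCl→HCl ratio 2:2 ⇒ n(HCl) = 1.77083 mol.
Reaction (3): HCl→CO2 ratio 2:1 ⇒ n(CO2) = 0.885416 mol.
Mass of CO2 = 0.885416 × 44.01 = 38.9672 g.

38.967 g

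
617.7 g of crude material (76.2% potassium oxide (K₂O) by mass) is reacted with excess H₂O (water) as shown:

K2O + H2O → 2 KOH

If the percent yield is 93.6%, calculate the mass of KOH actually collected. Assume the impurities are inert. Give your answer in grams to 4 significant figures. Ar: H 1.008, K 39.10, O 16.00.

Pure K2O available = 617.7 g × 0.762 = 470.69 g.
M(K2O) = 2(39.10) + 16.00 = 94.20 g/mol.
M(KOH) = 39.10 + 16.00 + 1.008 = 56.108 g/mol.
n(K2O) = 470.69 g / 94.20 g/mol = 4.9967 mol.
From the equation the K2O:KOH mole ratio is 1:2, so n(KOH) = 4.9967 × 2/1 = 9.9934 mol.
Mass of KOH = 9.9934 mol × 56.108 g/mol = 560.71 g.
Actual mass collected = 560.71 g × 0.936 = 524.82 g.

524.8 g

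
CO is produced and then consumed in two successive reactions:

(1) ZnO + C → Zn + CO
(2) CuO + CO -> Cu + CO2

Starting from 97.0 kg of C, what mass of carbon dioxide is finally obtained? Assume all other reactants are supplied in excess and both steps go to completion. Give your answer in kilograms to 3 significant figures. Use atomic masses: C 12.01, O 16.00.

355 kg

M(C) = 12.01 g/mol.
M(CO2) = 12.01 + 2(16.00) = 44.01 g/mol.
97.0 kg = 97000 g.
n(C) = 97000 / 12.01 = 8077 mol.
Step 1 gives a 1:1 ratio of C to CO, so n(CO) = 8077 mol.
In step 2 the CO:CO2 ratio is 1:1, so n(CO2) = 8077 mol.
Mass of CO2 = 8077 × 44.01 = 355500 g = 355 kg.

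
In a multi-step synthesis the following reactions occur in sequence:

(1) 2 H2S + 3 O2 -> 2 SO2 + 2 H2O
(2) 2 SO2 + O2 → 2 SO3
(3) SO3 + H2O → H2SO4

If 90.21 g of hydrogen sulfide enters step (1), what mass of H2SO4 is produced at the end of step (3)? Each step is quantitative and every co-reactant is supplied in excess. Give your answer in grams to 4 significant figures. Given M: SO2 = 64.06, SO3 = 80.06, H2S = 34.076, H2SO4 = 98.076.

259.6 g

n(H2S) = 90.21 / 34.076 = 2.6473 mol.
Reaction (1): H2S→SO2 ratio 2:2 ⇒ n(SO2) = 2.6473 mol.
Reaction (2): SO2→SO3 ratio 2:2 ⇒ n(SO3) = 2.6473 mol.
Reaction (3): SO3→H2SO4 ratio 1:1 ⇒ n(H2SO4) = 2.6473 mol.
Mass of H2SO4 = 2.6473 × 98.076 = 259.64 g.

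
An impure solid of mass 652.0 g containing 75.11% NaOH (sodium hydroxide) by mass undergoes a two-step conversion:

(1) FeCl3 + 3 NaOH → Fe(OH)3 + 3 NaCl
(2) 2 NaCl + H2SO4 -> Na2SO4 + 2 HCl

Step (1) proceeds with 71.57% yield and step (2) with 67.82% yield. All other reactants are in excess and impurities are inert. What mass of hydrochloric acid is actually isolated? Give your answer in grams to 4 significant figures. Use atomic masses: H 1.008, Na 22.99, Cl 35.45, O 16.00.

216.7 g

Pure NaOH = 652.0 × 0.7511 = 489.72 g.
M(NaOH) = 22.99 + 16.00 + 1.008 = 39.998 g/mol.
M(HCl) = 1.008 + 35.45 = 36.458 g/mol.
n(NaOH) = 489.72 / 39.998 = 12.244 mol.
Step 1 (NaOH:NaCl = 3:3): theoretical n(NaCl) = 12.244 mol; at 71.57% yield, n(NaCl) = 8.7627 mol.
Step 2 (NaCl:HCl = 2:2): theoretical n(HCl) = 8.7627 mol, so theoretical mass = 8.7627 × 36.458 = 319.47 g.
At 67.82% yield, actual mass of HCl = 319.47 × 0.6782 = 216.66 g.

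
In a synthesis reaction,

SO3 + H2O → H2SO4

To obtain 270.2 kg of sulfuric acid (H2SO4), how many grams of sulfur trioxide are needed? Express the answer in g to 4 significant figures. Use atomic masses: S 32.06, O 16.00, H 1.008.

M(H2SO4) = 2(1.008) + 32.06 + 4(16.00) = 98.076 g/mol.
M(SO3) = 32.06 + 3(16.00) = 80.06 g/mol.
Convert: 270.2 kg = 270200 g.
n(H2SO4) = 270200 g / 98.076 g/mol = 2755.0 mol.
From the equation the H2SO4:SO3 mole ratio is 1:1, so n(SO3) = 2755.0 × 1/1 = 2755.0 mol.
Mass of SO3 = 2755.0 mol × 80.06 g/mol = 220570 g.

220600 g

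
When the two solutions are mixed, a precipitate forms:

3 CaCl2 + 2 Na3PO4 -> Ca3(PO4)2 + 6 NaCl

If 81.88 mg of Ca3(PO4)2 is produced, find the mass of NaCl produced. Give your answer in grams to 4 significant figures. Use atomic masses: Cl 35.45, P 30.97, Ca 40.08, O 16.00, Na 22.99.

M(Ca3(PO4)2) = 3(40.08) + 2(30.97) + 8(16.00) = 310.18 g/mol.
M(NaCl) = 22.99 + 35.45 = 58.44 g/mol.
Convert: 81.88 mg = 0.081880 g.
n(Ca3(PO4)2) = 0.081880 g / 310.18 g/mol = 0.00026398 mol.
From the equation the Ca3(PO4)2:NaCl mole ratio is 1:6, so n(NaCl) = 0.00026398 × 6/1 = 0.0015839 mol.
Mass of NaCl = 0.0015839 mol × 58.44 g/mol = 0.092560 g.

0.09256 g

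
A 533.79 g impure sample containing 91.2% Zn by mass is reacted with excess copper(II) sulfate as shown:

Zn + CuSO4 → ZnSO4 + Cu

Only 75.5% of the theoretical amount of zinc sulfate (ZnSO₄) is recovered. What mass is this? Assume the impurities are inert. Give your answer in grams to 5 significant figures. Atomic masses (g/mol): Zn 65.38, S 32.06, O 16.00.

907.57 g

Pure Zn available = 533.79 g × 0.912 = 486.816 g.
M(Zn) = 65.38 g/mol.
M(ZnSO4) = 65.38 + 32.06 + 4(16.00) = 161.44 g/mol.
n(Zn) = 486.816 g / 65.38 g/mol = 7.44595 mol.
From the equation the Zn:ZnSO4 mole ratio is 1:1, so n(ZnSO4) = 7.44595 × 1/1 = 7.44595 mol.
Mass of ZnSO4 = 7.44595 mol × 161.44 g/mol = 1202.07 g.
Actual mass collected = 1202.07 g × 0.755 = 907.566 g.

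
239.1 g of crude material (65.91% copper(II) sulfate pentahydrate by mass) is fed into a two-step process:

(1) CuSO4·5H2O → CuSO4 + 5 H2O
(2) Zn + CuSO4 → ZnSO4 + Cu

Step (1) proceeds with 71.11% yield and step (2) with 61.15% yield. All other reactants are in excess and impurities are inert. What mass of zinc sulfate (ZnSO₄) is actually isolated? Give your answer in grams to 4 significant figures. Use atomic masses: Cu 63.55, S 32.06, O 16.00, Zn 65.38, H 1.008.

44.31 g

Pure CuSO4·5H2O = 239.1 × 0.6591 = 157.59 g.
M(CuSO4·5H2O) = 63.55 + 32.06 + 9(16.00) + 10(1.008) = 249.69 g/mol.
M(ZnSO4) = 65.38 + 32.06 + 4(16.00) = 161.44 g/mol.
n(CuSO4·5H2O) = 157.59 / 249.69 = 0.63115 mol.
Step 1 (CuSO4·5H2O:CuSO4 = 1:1): theoretical n(CuSO4) = 0.63115 mol; at 71.11% yield, n(CuSO4) = 0.44881 mol.
Step 2 (CuSO4:ZnSO4 = 1:1): theoretical n(ZnSO4) = 0.44881 mol, so theoretical mass = 0.44881 × 161.44 = 72.456 g.
At 61.15% yield, actual mass of ZnSO4 = 72.456 × 0.6115 = 44.307 g.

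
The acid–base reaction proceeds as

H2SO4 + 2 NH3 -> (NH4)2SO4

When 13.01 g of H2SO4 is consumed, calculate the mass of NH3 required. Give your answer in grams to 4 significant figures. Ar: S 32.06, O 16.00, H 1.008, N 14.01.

4.519 g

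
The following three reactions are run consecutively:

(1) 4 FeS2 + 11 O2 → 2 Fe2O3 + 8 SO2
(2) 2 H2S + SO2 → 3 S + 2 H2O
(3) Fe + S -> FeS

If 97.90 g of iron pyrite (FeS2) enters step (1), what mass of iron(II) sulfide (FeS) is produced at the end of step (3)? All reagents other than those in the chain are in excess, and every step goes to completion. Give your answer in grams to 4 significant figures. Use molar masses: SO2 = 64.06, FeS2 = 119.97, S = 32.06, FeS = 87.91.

n(FeS2) = 97.90 / 119.97 = 0.81604 mol.
Reaction (1): FeS2→SO2 ratio 4:8 ⇒ n(SO2) = 1.6321 mol.
Reaction (2): SO2→S ratio 1:3 ⇒ n(S) = 4.8962 mol.
Reaction (3): S→FeS ratio 1:1 ⇒ n(FeS) = 4.8962 mol.
Mass of FeS = 4.8962 × 87.91 = 430.43 g.

430.4 g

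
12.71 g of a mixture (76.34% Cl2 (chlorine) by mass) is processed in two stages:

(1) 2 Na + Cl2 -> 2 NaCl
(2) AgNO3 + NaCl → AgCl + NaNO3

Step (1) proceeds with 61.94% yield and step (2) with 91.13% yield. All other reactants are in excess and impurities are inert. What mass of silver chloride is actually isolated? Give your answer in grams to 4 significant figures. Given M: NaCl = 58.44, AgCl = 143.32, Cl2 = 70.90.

Pure Cl2 = 12.71 × 0.7634 = 9.7028 g.
n(Cl2) = 9.7028 / 70.90 = 0.13685 mol.
Step 1 (Cl2:NaCl = 1:2): theoretical n(NaCl) = 0.27370 mol; at 61.94% yield, n(NaCl) = 0.16953 mol.
Step 2 (NaCl:AgCl = 1:1): theoretical n(AgCl) = 0.16953 mol, so theoretical mass = 0.16953 × 143.32 = 24.297 g.
At 91.13% yield, actual mass of AgCl = 24.297 × 0.9113 = 22.142 g.

22.14 g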